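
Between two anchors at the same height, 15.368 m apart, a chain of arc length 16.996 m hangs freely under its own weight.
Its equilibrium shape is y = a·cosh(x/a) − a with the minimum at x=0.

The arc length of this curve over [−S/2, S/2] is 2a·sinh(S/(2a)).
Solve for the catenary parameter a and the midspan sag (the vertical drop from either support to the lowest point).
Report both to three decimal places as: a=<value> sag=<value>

seed: a₀ = √(S³/(24(L−S))) = √(15.368³/(24·1.628)) = 9.638139
iter 1: u=0.797249  f(a)=+5.253e-02  f'(a)=-3.598e-01  a ← 9.638139 − (+5.253e-02/-3.598e-01) = 9.784137
iter 2: u=0.785353  f(a)=+1.217e-03  f'(a)=-3.433e-01  a ← 9.784137 − (+1.217e-03/-3.433e-01) = 9.787683
iter 3: u=0.785068  f(a)=+6.882e-07  f'(a)=-3.429e-01  a ← 9.787683 − (+6.882e-07/-3.429e-01) = 9.787685
iter 4: u=0.785068  f(a)=+2.203e-13  f'(a)=-3.429e-01  a ← 9.787685 − (+2.203e-13/-3.429e-01) = 9.787685
converged: |Δa| < 1e-12 after 4 iterations
sag = a·(cosh(S/(2a)) − 1) = 9.787685·(cosh(0.785068) − 1) = 3.174367
T_max/T_min = cosh(S/(2a)) = 1.324323

a=9.788 sag=3.174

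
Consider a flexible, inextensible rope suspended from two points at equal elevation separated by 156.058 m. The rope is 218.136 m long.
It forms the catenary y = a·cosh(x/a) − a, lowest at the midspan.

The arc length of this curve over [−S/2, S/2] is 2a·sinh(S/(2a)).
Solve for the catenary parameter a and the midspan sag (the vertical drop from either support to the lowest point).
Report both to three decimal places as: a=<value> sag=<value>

seed: a₀ = √(S³/(24(L−S))) = √(156.058³/(24·62.078)) = 50.507349
iter 1: u=1.544904  f(a)=+7.843e+00  f'(a)=-3.097e+00  a ← 50.507349 − (+7.843e+00/-3.097e+00) = 53.039803
iter 2: u=1.471140  f(a)=+6.285e-01  f'(a)=-2.619e+00  a ← 53.039803 − (+6.285e-01/-2.619e+00) = 53.279785
iter 3: u=1.464514  f(a)=+4.813e-03  f'(a)=-2.579e+00  a ← 53.279785 − (+4.813e-03/-2.579e+00) = 53.281651
iter 4: u=1.464463  f(a)=+2.870e-07  f'(a)=-2.579e+00  a ← 53.281651 − (+2.870e-07/-2.579e+00) = 53.281652
iter 5: u=1.464463  f(a)=-2.842e-14  f'(a)=-2.579e+00  a ← 53.281652 − (-2.842e-14/-2.579e+00) = 53.281652
converged: |Δa| < 1e-12 after 5 iterations
sag = a·(cosh(S/(2a)) − 1) = 53.281652·(cosh(1.464463) − 1) = 68.105181
T_max/T_min = cosh(S/(2a)) = 2.278211

a=53.282 sag=68.105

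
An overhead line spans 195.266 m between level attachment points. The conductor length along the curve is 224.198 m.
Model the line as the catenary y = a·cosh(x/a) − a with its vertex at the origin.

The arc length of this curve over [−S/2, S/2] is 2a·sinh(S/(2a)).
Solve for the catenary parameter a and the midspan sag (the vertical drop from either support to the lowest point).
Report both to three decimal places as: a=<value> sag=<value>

seed: a₀ = √(S³/(24(L−S))) = √(195.266³/(24·28.932)) = 103.548806
iter 1: u=0.942869  f(a)=+1.314e+00  f'(a)=-6.101e-01  a ← 103.548806 − (+1.314e+00/-6.101e-01) = 105.701914
iter 2: u=0.923664  f(a)=+4.209e-02  f'(a)=-5.716e-01  a ← 105.701914 − (+4.209e-02/-5.716e-01) = 105.775553
iter 3: u=0.923020  f(a)=+4.638e-05  f'(a)=-5.703e-01  a ← 105.775553 − (+4.638e-05/-5.703e-01) = 105.775634
iter 4: u=0.923020  f(a)=+5.642e-11  f'(a)=-5.703e-01  a ← 105.775634 − (+5.642e-11/-5.703e-01) = 105.775634
converged: |Δa| < 1e-12 after 4 iterations
sag = a·(cosh(S/(2a)) − 1) = 105.775634·(cosh(0.923020) − 1) = 48.349869
T_max/T_min = cosh(S/(2a)) = 1.457098

a=105.776 sag=48.350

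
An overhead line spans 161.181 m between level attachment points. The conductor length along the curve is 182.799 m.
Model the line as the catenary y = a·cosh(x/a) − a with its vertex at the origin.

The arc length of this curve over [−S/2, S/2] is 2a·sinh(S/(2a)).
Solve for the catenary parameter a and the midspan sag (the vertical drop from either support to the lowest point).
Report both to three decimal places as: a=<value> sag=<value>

a=91.592 sag=37.803

seed: a₀ = √(S³/(24(L−S))) = √(161.181³/(24·21.618)) = 89.837445
iter 1: u=0.897070  f(a)=+8.867e-01  f'(a)=-5.211e-01  a ← 89.837445 − (+8.867e-01/-5.211e-01) = 91.538930
iter 2: u=0.880396  f(a)=+2.582e-02  f'(a)=-4.912e-01  a ← 91.538930 − (+2.582e-02/-4.912e-01) = 91.591491
iter 3: u=0.879891  f(a)=+2.334e-05  f'(a)=-4.903e-01  a ← 91.591491 − (+2.334e-05/-4.903e-01) = 91.591539
iter 4: u=0.879890  f(a)=+1.910e-11  f'(a)=-4.903e-01  a ← 91.591539 − (+1.910e-11/-4.903e-01) = 91.591539
converged: |Δa| < 1e-12 after 4 iterations
sag = a·(cosh(S/(2a)) − 1) = 91.591539·(cosh(0.879890) − 1) = 37.802737
T_max/T_min = cosh(S/(2a)) = 1.412732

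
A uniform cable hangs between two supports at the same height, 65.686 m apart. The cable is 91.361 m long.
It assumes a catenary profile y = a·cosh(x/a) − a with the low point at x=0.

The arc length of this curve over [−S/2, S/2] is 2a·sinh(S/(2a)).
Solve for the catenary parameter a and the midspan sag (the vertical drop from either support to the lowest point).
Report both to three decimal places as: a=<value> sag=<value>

seed: a₀ = √(S³/(24(L−S))) = √(65.686³/(24·25.675)) = 21.446102
iter 1: u=1.531420  f(a)=+3.184e+00  f'(a)=-3.005e+00  a ← 21.446102 − (+3.184e+00/-3.005e+00) = 22.505794
iter 2: u=1.459313  f(a)=+2.512e-01  f'(a)=-2.548e+00  a ← 22.505794 − (+2.512e-01/-2.548e+00) = 22.604399
iter 3: u=1.452947  f(a)=+1.860e-03  f'(a)=-2.510e+00  a ← 22.604399 − (+1.860e-03/-2.510e+00) = 22.605140
iter 4: u=1.452900  f(a)=+1.036e-07  f'(a)=-2.510e+00  a ← 22.605140 − (+1.036e-07/-2.510e+00) = 22.605140
iter 5: u=1.452900  f(a)=+0.000e+00  f'(a)=-2.510e+00  a ← 22.605140 − (+0.000e+00/-2.510e+00) = 22.605140
converged: |Δa| < 1e-12 after 5 iterations
sag = a·(cosh(S/(2a)) − 1) = 22.605140·(cosh(1.452900) − 1) = 28.362501
T_max/T_min = cosh(S/(2a)) = 2.254693

a=22.605 sag=28.363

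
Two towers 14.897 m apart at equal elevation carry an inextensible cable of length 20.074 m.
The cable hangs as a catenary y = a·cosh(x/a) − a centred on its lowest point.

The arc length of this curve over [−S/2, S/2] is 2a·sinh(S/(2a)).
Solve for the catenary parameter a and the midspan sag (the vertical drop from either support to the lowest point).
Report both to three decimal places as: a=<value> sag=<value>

a=5.408 sag=5.993

seed: a₀ = √(S³/(24(L−S))) = √(14.897³/(24·5.177)) = 5.158263
iter 1: u=1.443994  f(a)=+5.673e-01  f'(a)=-2.458e+00  a ← 5.158263 − (+5.673e-01/-2.458e+00) = 5.389050
iter 2: u=1.382155  f(a)=+4.030e-02  f'(a)=-2.120e+00  a ← 5.389050 − (+4.030e-02/-2.120e+00) = 5.408054
iter 3: u=1.377298  f(a)=+2.377e-04  f'(a)=-2.095e+00  a ← 5.408054 − (+2.377e-04/-2.095e+00) = 5.408167
iter 4: u=1.377269  f(a)=+8.374e-09  f'(a)=-2.095e+00  a ← 5.408167 − (+8.374e-09/-2.095e+00) = 5.408167
iter 5: u=1.377269  f(a)=-3.553e-15  f'(a)=-2.095e+00  a ← 5.408167 − (-3.553e-15/-2.095e+00) = 5.408167
converged: |Δa| < 1e-12 after 5 iterations
sag = a·(cosh(S/(2a)) − 1) = 5.408167·(cosh(1.377269) − 1) = 5.993133
T_max/T_min = cosh(S/(2a)) = 2.108163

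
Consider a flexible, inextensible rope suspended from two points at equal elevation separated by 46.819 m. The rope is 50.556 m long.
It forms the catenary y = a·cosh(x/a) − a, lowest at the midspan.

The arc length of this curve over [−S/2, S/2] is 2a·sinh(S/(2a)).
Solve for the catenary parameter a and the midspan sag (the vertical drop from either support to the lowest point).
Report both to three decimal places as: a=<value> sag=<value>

a=34.225 sag=8.323

seed: a₀ = √(S³/(24(L−S))) = √(46.819³/(24·3.737)) = 33.827198
iter 1: u=0.692032  f(a)=+9.051e-02  f'(a)=-2.317e-01  a ← 33.827198 − (+9.051e-02/-2.317e-01) = 34.217820
iter 2: u=0.684132  f(a)=+1.592e-03  f'(a)=-2.236e-01  a ← 34.217820 − (+1.592e-03/-2.236e-01) = 34.224938
iter 3: u=0.683990  f(a)=+5.118e-07  f'(a)=-2.235e-01  a ← 34.224938 − (+5.118e-07/-2.235e-01) = 34.224940
iter 4: u=0.683990  f(a)=+5.684e-14  f'(a)=-2.235e-01  a ← 34.224940 − (+5.684e-14/-2.235e-01) = 34.224940
converged: |Δa| < 1e-12 after 4 iterations
sag = a·(cosh(S/(2a)) − 1) = 34.224940·(cosh(0.683990) − 1) = 8.322960
T_max/T_min = cosh(S/(2a)) = 1.243184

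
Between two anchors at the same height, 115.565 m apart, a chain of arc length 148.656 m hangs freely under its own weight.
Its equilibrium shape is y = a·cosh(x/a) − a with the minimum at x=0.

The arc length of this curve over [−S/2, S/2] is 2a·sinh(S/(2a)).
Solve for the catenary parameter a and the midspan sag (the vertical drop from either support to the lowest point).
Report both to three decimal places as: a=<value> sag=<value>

a=45.865 sag=41.475

seed: a₀ = √(S³/(24(L−S))) = √(115.565³/(24·33.091)) = 44.083789
iter 1: u=1.310743  f(a)=+2.962e+00  f'(a)=-1.776e+00  a ← 44.083789 − (+2.962e+00/-1.776e+00) = 45.751837
iter 2: u=1.262955  f(a)=+1.764e-01  f'(a)=-1.570e+00  a ← 45.751837 − (+1.764e-01/-1.570e+00) = 45.864207
iter 3: u=1.259860  f(a)=+7.134e-04  f'(a)=-1.557e+00  a ← 45.864207 − (+7.134e-04/-1.557e+00) = 45.864666
iter 4: u=1.259848  f(a)=+1.177e-08  f'(a)=-1.557e+00  a ← 45.864666 − (+1.177e-08/-1.557e+00) = 45.864666
iter 5: u=1.259848  f(a)=-2.842e-14  f'(a)=-1.557e+00  a ← 45.864666 − (-2.842e-14/-1.557e+00) = 45.864666
converged: |Δa| < 1e-12 after 5 iterations
sag = a·(cosh(S/(2a)) − 1) = 45.864666·(cosh(1.259848) − 1) = 41.475011
T_max/T_min = cosh(S/(2a)) = 1.904291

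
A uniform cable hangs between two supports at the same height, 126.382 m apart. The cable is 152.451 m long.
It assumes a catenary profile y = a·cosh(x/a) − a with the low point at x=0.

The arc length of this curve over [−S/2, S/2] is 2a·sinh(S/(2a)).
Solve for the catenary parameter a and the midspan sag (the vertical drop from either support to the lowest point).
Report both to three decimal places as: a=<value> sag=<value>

seed: a₀ = √(S³/(24(L−S))) = √(126.382³/(24·26.069)) = 56.801529
iter 1: u=1.112488  f(a)=+1.662e+00  f'(a)=-1.037e+00  a ← 56.801529 − (+1.662e+00/-1.037e+00) = 58.404356
iter 2: u=1.081957  f(a)=+7.292e-02  f'(a)=-9.475e-01  a ← 58.404356 − (+7.292e-02/-9.475e-01) = 58.481325
iter 3: u=1.080533  f(a)=+1.548e-04  f'(a)=-9.434e-01  a ← 58.481325 − (+1.548e-04/-9.434e-01) = 58.481489
iter 4: u=1.080530  f(a)=+7.002e-10  f'(a)=-9.434e-01  a ← 58.481489 − (+7.002e-10/-9.434e-01) = 58.481489
iter 5: u=1.080530  f(a)=+0.000e+00  f'(a)=-9.434e-01  a ← 58.481489 − (+0.000e+00/-9.434e-01) = 58.481489
converged: |Δa| < 1e-12 after 5 iterations
sag = a·(cosh(S/(2a)) − 1) = 58.481489·(cosh(1.080530) − 1) = 37.593541
T_max/T_min = cosh(S/(2a)) = 1.642828

a=58.481 sag=37.594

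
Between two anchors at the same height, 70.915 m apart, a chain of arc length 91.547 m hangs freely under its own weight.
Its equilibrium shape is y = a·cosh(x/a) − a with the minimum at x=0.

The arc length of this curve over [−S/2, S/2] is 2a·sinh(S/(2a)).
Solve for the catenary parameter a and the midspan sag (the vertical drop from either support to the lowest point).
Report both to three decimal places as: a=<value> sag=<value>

seed: a₀ = √(S³/(24(L−S))) = √(70.915³/(24·20.632)) = 26.836809
iter 1: u=1.321226  f(a)=+1.877e+00  f'(a)=-1.823e+00  a ← 26.836809 − (+1.877e+00/-1.823e+00) = 27.866540
iter 2: u=1.272404  f(a)=+1.135e-01  f'(a)=-1.609e+00  a ← 27.866540 − (+1.135e-01/-1.609e+00) = 27.937064
iter 3: u=1.269192  f(a)=+4.734e-04  f'(a)=-1.596e+00  a ← 27.937064 − (+4.734e-04/-1.596e+00) = 27.937361
iter 4: u=1.269179  f(a)=+8.318e-09  f'(a)=-1.595e+00  a ← 27.937361 − (+8.318e-09/-1.595e+00) = 27.937361
iter 5: u=1.269179  f(a)=+1.421e-14  f'(a)=-1.595e+00  a ← 27.937361 − (+1.421e-14/-1.595e+00) = 27.937361
converged: |Δa| < 1e-12 after 5 iterations
sag = a·(cosh(S/(2a)) − 1) = 27.937361·(cosh(1.269179) − 1) = 25.688281
T_max/T_min = cosh(S/(2a)) = 1.919496

a=27.937 sag=25.688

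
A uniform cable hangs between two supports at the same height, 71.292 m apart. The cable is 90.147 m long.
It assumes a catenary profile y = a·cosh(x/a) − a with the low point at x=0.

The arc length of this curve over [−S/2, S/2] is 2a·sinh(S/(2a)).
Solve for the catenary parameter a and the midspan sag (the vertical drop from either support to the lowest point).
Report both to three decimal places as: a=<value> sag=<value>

seed: a₀ = √(S³/(24(L−S))) = √(71.292³/(24·18.855)) = 28.297125
iter 1: u=1.259704  f(a)=+1.554e+00  f'(a)=-1.556e+00  a ← 28.297125 − (+1.554e+00/-1.556e+00) = 29.295412
iter 2: u=1.216778  f(a)=+8.601e-02  f'(a)=-1.388e+00  a ← 29.295412 − (+8.601e-02/-1.388e+00) = 29.357358
iter 3: u=1.214210  f(a)=+2.977e-04  f'(a)=-1.379e+00  a ← 29.357358 − (+2.977e-04/-1.379e+00) = 29.357574
iter 4: u=1.214201  f(a)=+3.595e-09  f'(a)=-1.379e+00  a ← 29.357574 − (+3.595e-09/-1.379e+00) = 29.357574
iter 5: u=1.214201  f(a)=+1.421e-14  f'(a)=-1.379e+00  a ← 29.357574 − (+1.421e-14/-1.379e+00) = 29.357574
converged: |Δa| < 1e-12 after 5 iterations
sag = a·(cosh(S/(2a)) − 1) = 29.357574·(cosh(1.214201) − 1) = 24.433574
T_max/T_min = cosh(S/(2a)) = 1.832275

a=29.358 sag=24.434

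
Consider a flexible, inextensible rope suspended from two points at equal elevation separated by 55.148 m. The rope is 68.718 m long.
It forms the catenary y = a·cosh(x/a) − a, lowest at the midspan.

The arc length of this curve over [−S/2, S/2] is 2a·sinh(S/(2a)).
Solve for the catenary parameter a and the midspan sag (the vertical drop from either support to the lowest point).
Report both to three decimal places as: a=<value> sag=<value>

a=23.488 sag=18.132

seed: a₀ = √(S³/(24(L−S))) = √(55.148³/(24·13.570)) = 22.693376
iter 1: u=1.215068  f(a)=+1.038e+00  f'(a)=-1.382e+00  a ← 22.693376 − (+1.038e+00/-1.382e+00) = 23.444183
iter 2: u=1.176155  f(a)=+5.372e-02  f'(a)=-1.242e+00  a ← 23.444183 − (+5.372e-02/-1.242e+00) = 23.487426
iter 3: u=1.173990  f(a)=+1.614e-04  f'(a)=-1.235e+00  a ← 23.487426 − (+1.614e-04/-1.235e+00) = 23.487557
iter 4: u=1.173983  f(a)=+1.466e-09  f'(a)=-1.235e+00  a ← 23.487557 − (+1.466e-09/-1.235e+00) = 23.487557
iter 5: u=1.173983  f(a)=+0.000e+00  f'(a)=-1.235e+00  a ← 23.487557 − (+0.000e+00/-1.235e+00) = 23.487557
converged: |Δa| < 1e-12 after 5 iterations
sag = a·(cosh(S/(2a)) − 1) = 23.487557·(cosh(1.173983) − 1) = 18.132225
T_max/T_min = cosh(S/(2a)) = 1.771993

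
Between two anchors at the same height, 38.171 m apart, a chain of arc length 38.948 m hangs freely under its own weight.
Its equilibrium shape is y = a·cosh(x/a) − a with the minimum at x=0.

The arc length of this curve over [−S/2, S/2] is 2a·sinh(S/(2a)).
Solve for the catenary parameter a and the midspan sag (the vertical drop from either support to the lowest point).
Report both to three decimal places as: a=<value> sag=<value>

seed: a₀ = √(S³/(24(L−S))) = √(38.171³/(24·0.777)) = 54.611509
iter 1: u=0.349478  f(a)=+4.759e-03  f'(a)=-2.880e-02  a ← 54.611509 − (+4.759e-03/-2.880e-02) = 54.776717
iter 2: u=0.348424  f(a)=+2.168e-05  f'(a)=-2.854e-02  a ← 54.776717 − (+2.168e-05/-2.854e-02) = 54.777477
iter 3: u=0.348419  f(a)=+4.546e-10  f'(a)=-2.854e-02  a ← 54.777477 − (+4.546e-10/-2.854e-02) = 54.777477
iter 4: u=0.348419  f(a)=+0.000e+00  f'(a)=-2.854e-02  a ← 54.777477 − (+0.000e+00/-2.854e-02) = 54.777477
converged: |Δa| < 1e-12 after 4 iterations
sag = a·(cosh(S/(2a)) − 1) = 54.777477·(cosh(0.348419) − 1) = 3.358645
T_max/T_min = cosh(S/(2a)) = 1.061314

a=54.777 sag=3.359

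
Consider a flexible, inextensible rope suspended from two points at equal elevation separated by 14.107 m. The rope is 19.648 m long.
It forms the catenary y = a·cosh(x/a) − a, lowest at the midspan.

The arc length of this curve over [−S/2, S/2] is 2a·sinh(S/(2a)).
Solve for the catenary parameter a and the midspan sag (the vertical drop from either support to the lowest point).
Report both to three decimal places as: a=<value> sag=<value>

a=4.844 sag=6.109

seed: a₀ = √(S³/(24(L−S))) = √(14.107³/(24·5.541)) = 4.594649
iter 1: u=1.535155  f(a)=+6.908e-01  f'(a)=-3.030e+00  a ← 4.594649 − (+6.908e-01/-3.030e+00) = 4.822605
iter 2: u=1.462591  f(a)=+5.474e-02  f'(a)=-2.567e+00  a ← 4.822605 − (+5.474e-02/-2.567e+00) = 4.843924
iter 3: u=1.456154  f(a)=+4.090e-04  f'(a)=-2.529e+00  a ← 4.843924 − (+4.090e-04/-2.529e+00) = 4.844086
iter 4: u=1.456105  f(a)=+2.322e-08  f'(a)=-2.529e+00  a ← 4.844086 − (+2.322e-08/-2.529e+00) = 4.844086
iter 5: u=1.456105  f(a)=-3.553e-15  f'(a)=-2.529e+00  a ← 4.844086 − (-3.553e-15/-2.529e+00) = 4.844086
converged: |Δa| < 1e-12 after 5 iterations
sag = a·(cosh(S/(2a)) − 1) = 4.844086·(cosh(1.456105) − 1) = 6.109276
T_max/T_min = cosh(S/(2a)) = 2.261183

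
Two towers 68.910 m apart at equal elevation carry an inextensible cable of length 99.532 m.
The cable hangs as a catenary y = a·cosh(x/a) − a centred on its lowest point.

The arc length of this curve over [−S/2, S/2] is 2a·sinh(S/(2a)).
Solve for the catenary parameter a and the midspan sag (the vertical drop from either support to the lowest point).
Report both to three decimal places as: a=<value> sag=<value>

seed: a₀ = √(S³/(24(L−S))) = √(68.910³/(24·30.622)) = 21.100900
iter 1: u=1.632869  f(a)=+4.351e+00  f'(a)=-3.754e+00  a ← 21.100900 − (+4.351e+00/-3.754e+00) = 22.260090
iter 2: u=1.547837  f(a)=+3.843e-01  f'(a)=-3.117e+00  a ← 22.260090 − (+3.843e-01/-3.117e+00) = 22.383362
iter 3: u=1.539313  f(a)=+3.639e-03  f'(a)=-3.059e+00  a ← 22.383362 − (+3.639e-03/-3.059e+00) = 22.384552
iter 4: u=1.539231  f(a)=+3.331e-07  f'(a)=-3.058e+00  a ← 22.384552 − (+3.331e-07/-3.058e+00) = 22.384552
iter 5: u=1.539231  f(a)=-1.421e-14  f'(a)=-3.058e+00  a ← 22.384552 − (-1.421e-14/-3.058e+00) = 22.384552
converged: |Δa| < 1e-12 after 5 iterations
sag = a·(cosh(S/(2a)) − 1) = 22.384552·(cosh(1.539231) − 1) = 32.183964
T_max/T_min = cosh(S/(2a)) = 2.437776

a=22.385 sag=32.184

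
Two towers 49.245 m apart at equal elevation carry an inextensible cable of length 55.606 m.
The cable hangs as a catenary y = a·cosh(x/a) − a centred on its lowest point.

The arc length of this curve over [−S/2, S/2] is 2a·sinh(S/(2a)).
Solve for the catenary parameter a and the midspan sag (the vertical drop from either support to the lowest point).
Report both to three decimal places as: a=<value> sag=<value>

a=28.495 sag=11.317

seed: a₀ = √(S³/(24(L−S))) = √(49.245³/(24·6.361)) = 27.968868
iter 1: u=0.880354  f(a)=+2.511e-01  f'(a)=-4.911e-01  a ← 27.968868 − (+2.511e-01/-4.911e-01) = 28.480151
iter 2: u=0.864549  f(a)=+7.051e-03  f'(a)=-4.639e-01  a ← 28.480151 − (+7.051e-03/-4.639e-01) = 28.495351
iter 3: u=0.864088  f(a)=+5.915e-06  f'(a)=-4.631e-01  a ← 28.495351 − (+5.915e-06/-4.631e-01) = 28.495363
iter 4: u=0.864088  f(a)=+4.178e-12  f'(a)=-4.631e-01  a ← 28.495363 − (+4.178e-12/-4.631e-01) = 28.495363
converged: |Δa| < 1e-12 after 4 iterations
sag = a·(cosh(S/(2a)) − 1) = 28.495363·(cosh(0.864088) − 1) = 11.316601
T_max/T_min = cosh(S/(2a)) = 1.397138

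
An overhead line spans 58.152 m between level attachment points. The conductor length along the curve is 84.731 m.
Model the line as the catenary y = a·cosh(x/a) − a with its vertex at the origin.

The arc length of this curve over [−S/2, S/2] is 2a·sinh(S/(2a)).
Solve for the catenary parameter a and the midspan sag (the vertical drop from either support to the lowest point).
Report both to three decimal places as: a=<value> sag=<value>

seed: a₀ = √(S³/(24(L−S))) = √(58.152³/(24·26.579)) = 17.557879
iter 1: u=1.656009  f(a)=+3.892e+00  f'(a)=-3.943e+00  a ← 17.557879 − (+3.892e+00/-3.943e+00) = 18.544764
iter 2: u=1.567882  f(a)=+3.522e-01  f'(a)=-3.259e+00  a ← 18.544764 − (+3.522e-01/-3.259e+00) = 18.652835
iter 3: u=1.558798  f(a)=+3.519e-03  f'(a)=-3.194e+00  a ← 18.652835 − (+3.519e-03/-3.194e+00) = 18.653936
iter 4: u=1.558706  f(a)=+3.591e-07  f'(a)=-3.194e+00  a ← 18.653936 − (+3.591e-07/-3.194e+00) = 18.653937
iter 5: u=1.558706  f(a)=-1.421e-14  f'(a)=-3.194e+00  a ← 18.653937 − (-1.421e-14/-3.194e+00) = 18.653937
converged: |Δa| < 1e-12 after 5 iterations
sag = a·(cosh(S/(2a)) − 1) = 18.653937·(cosh(1.558706) − 1) = 27.636505
T_max/T_min = cosh(S/(2a)) = 2.481537

a=18.654 sag=27.637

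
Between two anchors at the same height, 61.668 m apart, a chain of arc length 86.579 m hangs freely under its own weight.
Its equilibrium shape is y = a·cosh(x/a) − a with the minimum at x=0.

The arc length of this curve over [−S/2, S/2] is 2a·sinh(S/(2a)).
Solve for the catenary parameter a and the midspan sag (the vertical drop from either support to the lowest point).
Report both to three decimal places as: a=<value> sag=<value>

a=20.909 sag=27.166

seed: a₀ = √(S³/(24(L−S))) = √(61.668³/(24·24.911)) = 19.805627
iter 1: u=1.556830  f(a)=+3.199e+00  f'(a)=-3.180e+00  a ← 19.805627 − (+3.199e+00/-3.180e+00) = 20.811480
iter 2: u=1.481586  f(a)=+2.599e-01  f'(a)=-2.683e+00  a ← 20.811480 − (+2.599e-01/-2.683e+00) = 20.908335
iter 3: u=1.474723  f(a)=+2.050e-03  f'(a)=-2.641e+00  a ← 20.908335 − (+2.050e-03/-2.641e+00) = 20.909111
iter 4: u=1.474668  f(a)=+1.297e-07  f'(a)=-2.640e+00  a ← 20.909111 − (+1.297e-07/-2.640e+00) = 20.909111
iter 5: u=1.474668  f(a)=+1.421e-14  f'(a)=-2.640e+00  a ← 20.909111 − (+1.421e-14/-2.640e+00) = 20.909111
converged: |Δa| < 1e-12 after 5 iterations
sag = a·(cosh(S/(2a)) − 1) = 20.909111·(cosh(1.474668) − 1) = 27.165536
T_max/T_min = cosh(S/(2a)) = 2.299220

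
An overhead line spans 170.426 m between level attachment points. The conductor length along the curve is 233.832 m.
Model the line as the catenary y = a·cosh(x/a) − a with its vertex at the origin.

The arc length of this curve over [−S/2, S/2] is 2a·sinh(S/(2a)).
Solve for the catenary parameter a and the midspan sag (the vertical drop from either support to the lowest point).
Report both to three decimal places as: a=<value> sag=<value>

a=59.978 sag=71.425

seed: a₀ = √(S³/(24(L−S))) = √(170.426³/(24·63.406)) = 57.033888
iter 1: u=1.494077  f(a)=+7.465e+00  f'(a)=-2.761e+00  a ← 57.033888 − (+7.465e+00/-2.761e+00) = 59.737583
iter 2: u=1.426455  f(a)=+5.636e-01  f'(a)=-2.358e+00  a ← 59.737583 − (+5.636e-01/-2.358e+00) = 59.976571
iter 3: u=1.420771  f(a)=+3.793e-03  f'(a)=-2.327e+00  a ← 59.976571 − (+3.793e-03/-2.327e+00) = 59.978202
iter 4: u=1.420733  f(a)=+1.744e-07  f'(a)=-2.327e+00  a ← 59.978202 − (+1.744e-07/-2.327e+00) = 59.978202
iter 5: u=1.420733  f(a)=-8.527e-14  f'(a)=-2.327e+00  a ← 59.978202 − (-8.527e-14/-2.327e+00) = 59.978202
converged: |Δa| < 1e-12 after 5 iterations
sag = a·(cosh(S/(2a)) − 1) = 59.978202·(cosh(1.420733) − 1) = 71.424750
T_max/T_min = cosh(S/(2a)) = 2.190845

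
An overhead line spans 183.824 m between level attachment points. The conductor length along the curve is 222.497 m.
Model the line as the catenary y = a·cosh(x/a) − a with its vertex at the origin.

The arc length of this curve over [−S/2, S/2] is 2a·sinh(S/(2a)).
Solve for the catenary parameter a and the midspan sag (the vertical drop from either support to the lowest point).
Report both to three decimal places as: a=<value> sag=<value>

a=84.273 sag=55.291

seed: a₀ = √(S³/(24(L−S))) = √(183.824³/(24·38.673)) = 81.807621
iter 1: u=1.123514  f(a)=+2.515e+00  f'(a)=-1.070e+00  a ← 81.807621 − (+2.515e+00/-1.070e+00) = 84.157841
iter 2: u=1.092138  f(a)=+1.125e-01  f'(a)=-9.765e-01  a ← 84.157841 − (+1.125e-01/-9.765e-01) = 84.273015
iter 3: u=1.090646  f(a)=+2.482e-04  f'(a)=-9.722e-01  a ← 84.273015 − (+2.482e-04/-9.722e-01) = 84.273270
iter 4: u=1.090642  f(a)=+1.214e-09  f'(a)=-9.722e-01  a ← 84.273270 − (+1.214e-09/-9.722e-01) = 84.273270
iter 5: u=1.090642  f(a)=+0.000e+00  f'(a)=-9.722e-01  a ← 84.273270 − (+0.000e+00/-9.722e-01) = 84.273270
converged: |Δa| < 1e-12 after 5 iterations
sag = a·(cosh(S/(2a)) − 1) = 84.273270·(cosh(1.090642) − 1) = 55.291098
T_max/T_min = cosh(S/(2a)) = 1.656093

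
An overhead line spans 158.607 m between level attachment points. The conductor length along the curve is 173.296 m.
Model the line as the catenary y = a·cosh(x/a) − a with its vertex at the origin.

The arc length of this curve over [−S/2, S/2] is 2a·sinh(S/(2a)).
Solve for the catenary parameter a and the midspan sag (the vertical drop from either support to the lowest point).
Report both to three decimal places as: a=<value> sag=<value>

seed: a₀ = √(S³/(24(L−S))) = √(158.607³/(24·14.689)) = 106.385341
iter 1: u=0.745436  f(a)=+4.136e-01  f'(a)=-2.918e-01  a ← 106.385341 − (+4.136e-01/-2.918e-01) = 107.802605
iter 2: u=0.735636  f(a)=+8.409e-03  f'(a)=-2.800e-01  a ← 107.802605 − (+8.409e-03/-2.800e-01) = 107.832634
iter 3: u=0.735431  f(a)=+3.637e-06  f'(a)=-2.798e-01  a ← 107.832634 − (+3.637e-06/-2.798e-01) = 107.832647
iter 4: u=0.735431  f(a)=+7.105e-13  f'(a)=-2.798e-01  a ← 107.832647 − (+7.105e-13/-2.798e-01) = 107.832647
converged: |Δa| < 1e-12 after 4 iterations
sag = a·(cosh(S/(2a)) − 1) = 107.832647·(cosh(0.735431) − 1) = 30.499402
T_max/T_min = cosh(S/(2a)) = 1.282840

a=107.833 sag=30.499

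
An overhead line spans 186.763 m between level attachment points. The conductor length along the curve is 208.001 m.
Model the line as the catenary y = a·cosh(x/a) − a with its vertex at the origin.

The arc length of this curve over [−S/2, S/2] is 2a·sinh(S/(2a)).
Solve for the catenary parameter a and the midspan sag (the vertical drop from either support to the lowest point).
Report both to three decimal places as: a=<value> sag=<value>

seed: a₀ = √(S³/(24(L−S))) = √(186.763³/(24·21.238)) = 113.050850
iter 1: u=0.826013  f(a)=+7.364e-01  f'(a)=-4.020e-01  a ← 113.050850 − (+7.364e-01/-4.020e-01) = 114.882759
iter 2: u=0.812842  f(a)=+1.828e-02  f'(a)=-3.823e-01  a ← 114.882759 − (+1.828e-02/-3.823e-01) = 114.930584
iter 3: u=0.812503  f(a)=+1.190e-05  f'(a)=-3.818e-01  a ← 114.930584 − (+1.190e-05/-3.818e-01) = 114.930615
iter 4: u=0.812503  f(a)=+5.059e-12  f'(a)=-3.818e-01  a ← 114.930615 − (+5.059e-12/-3.818e-01) = 114.930615
converged: |Δa| < 1e-12 after 4 iterations
sag = a·(cosh(S/(2a)) − 1) = 114.930615·(cosh(0.812503) − 1) = 40.069870
T_max/T_min = cosh(S/(2a)) = 1.348644

a=114.931 sag=40.070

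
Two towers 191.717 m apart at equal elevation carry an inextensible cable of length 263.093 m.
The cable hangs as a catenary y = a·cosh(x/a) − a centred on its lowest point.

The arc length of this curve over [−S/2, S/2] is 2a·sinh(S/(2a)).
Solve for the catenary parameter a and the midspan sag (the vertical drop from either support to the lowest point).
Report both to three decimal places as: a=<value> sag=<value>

seed: a₀ = √(S³/(24(L−S))) = √(191.717³/(24·71.376)) = 64.137084
iter 1: u=1.494588  f(a)=+8.409e+00  f'(a)=-2.764e+00  a ← 64.137084 − (+8.409e+00/-2.764e+00) = 67.179262
iter 2: u=1.426906  f(a)=+6.353e-01  f'(a)=-2.361e+00  a ← 67.179262 − (+6.353e-01/-2.361e+00) = 67.448361
iter 3: u=1.421213  f(a)=+4.282e-03  f'(a)=-2.329e+00  a ← 67.448361 − (+4.282e-03/-2.329e+00) = 67.450199
iter 4: u=1.421174  f(a)=+1.973e-07  f'(a)=-2.329e+00  a ← 67.450199 − (+1.973e-07/-2.329e+00) = 67.450199
iter 5: u=1.421174  f(a)=+5.684e-14  f'(a)=-2.329e+00  a ← 67.450199 − (+5.684e-14/-2.329e+00) = 67.450199
converged: |Δa| < 1e-12 after 5 iterations
sag = a·(cosh(S/(2a)) − 1) = 67.450199·(cosh(1.421174) − 1) = 80.380823
T_max/T_min = cosh(S/(2a)) = 2.191706

a=67.450 sag=80.381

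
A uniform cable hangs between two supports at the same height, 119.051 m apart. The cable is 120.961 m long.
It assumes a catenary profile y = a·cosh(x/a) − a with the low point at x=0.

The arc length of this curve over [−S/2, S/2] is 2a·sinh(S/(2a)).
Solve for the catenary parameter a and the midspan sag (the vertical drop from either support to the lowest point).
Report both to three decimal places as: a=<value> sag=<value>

a=192.317 sag=9.286

seed: a₀ = √(S³/(24(L−S))) = √(119.051³/(24·1.910)) = 191.856831
iter 1: u=0.310260  f(a)=+9.214e-03  f'(a)=-2.010e-02  a ← 191.856831 − (+9.214e-03/-2.010e-02) = 192.315173
iter 2: u=0.309521  f(a)=+3.312e-05  f'(a)=-1.996e-02  a ← 192.315173 − (+3.312e-05/-1.996e-02) = 192.316833
iter 3: u=0.309518  f(a)=+4.315e-10  f'(a)=-1.996e-02  a ← 192.316833 − (+4.315e-10/-1.996e-02) = 192.316833
iter 4: u=0.309518  f(a)=+0.000e+00  f'(a)=-1.996e-02  a ← 192.316833 − (+0.000e+00/-1.996e-02) = 192.316833
converged: |Δa| < 1e-12 after 4 iterations
sag = a·(cosh(S/(2a)) − 1) = 192.316833·(cosh(0.309518) − 1) = 9.285883
T_max/T_min = cosh(S/(2a)) = 1.048284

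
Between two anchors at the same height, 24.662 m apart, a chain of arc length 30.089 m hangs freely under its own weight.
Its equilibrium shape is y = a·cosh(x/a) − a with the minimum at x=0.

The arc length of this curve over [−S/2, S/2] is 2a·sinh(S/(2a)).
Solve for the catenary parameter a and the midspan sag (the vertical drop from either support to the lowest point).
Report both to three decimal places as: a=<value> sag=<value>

a=11.069 sag=7.609

seed: a₀ = √(S³/(24(L−S))) = √(24.662³/(24·5.427)) = 10.731413
iter 1: u=1.149057  f(a)=+3.697e-01  f'(a)=-1.151e+00  a ← 10.731413 − (+3.697e-01/-1.151e+00) = 11.052533
iter 2: u=1.115672  f(a)=+1.725e-02  f'(a)=-1.046e+00  a ← 11.052533 − (+1.725e-02/-1.046e+00) = 11.069016
iter 3: u=1.114011  f(a)=+4.158e-05  f'(a)=-1.041e+00  a ← 11.069016 − (+4.158e-05/-1.041e+00) = 11.069056
iter 4: u=1.114007  f(a)=+2.430e-10  f'(a)=-1.041e+00  a ← 11.069056 − (+2.430e-10/-1.041e+00) = 11.069056
iter 5: u=1.114007  f(a)=-7.105e-15  f'(a)=-1.041e+00  a ← 11.069056 − (-7.105e-15/-1.041e+00) = 11.069056
converged: |Δa| < 1e-12 after 5 iterations
sag = a·(cosh(S/(2a)) − 1) = 11.069056·(cosh(1.114007) − 1) = 7.608765
T_max/T_min = cosh(S/(2a)) = 1.687391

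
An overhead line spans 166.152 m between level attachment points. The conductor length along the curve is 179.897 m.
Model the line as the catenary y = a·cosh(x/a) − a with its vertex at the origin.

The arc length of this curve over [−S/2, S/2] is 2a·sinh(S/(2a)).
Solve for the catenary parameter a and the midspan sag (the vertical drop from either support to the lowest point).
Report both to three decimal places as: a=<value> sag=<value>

a=119.354 sag=30.099

seed: a₀ = √(S³/(24(L−S))) = √(166.152³/(24·13.745)) = 117.918071
iter 1: u=0.704523  f(a)=+3.452e-01  f'(a)=-2.449e-01  a ← 117.918071 − (+3.452e-01/-2.449e-01) = 119.327498
iter 2: u=0.696202  f(a)=+6.286e-03  f'(a)=-2.361e-01  a ← 119.327498 − (+6.286e-03/-2.361e-01) = 119.354129
iter 3: u=0.696046  f(a)=+2.171e-06  f'(a)=-2.359e-01  a ← 119.354129 − (+2.171e-06/-2.359e-01) = 119.354138
iter 4: u=0.696046  f(a)=+2.558e-13  f'(a)=-2.359e-01  a ← 119.354138 − (+2.558e-13/-2.359e-01) = 119.354138
converged: |Δa| < 1e-12 after 4 iterations
sag = a·(cosh(S/(2a)) − 1) = 119.354138·(cosh(0.696046) − 1) = 30.098674
T_max/T_min = cosh(S/(2a)) = 1.252180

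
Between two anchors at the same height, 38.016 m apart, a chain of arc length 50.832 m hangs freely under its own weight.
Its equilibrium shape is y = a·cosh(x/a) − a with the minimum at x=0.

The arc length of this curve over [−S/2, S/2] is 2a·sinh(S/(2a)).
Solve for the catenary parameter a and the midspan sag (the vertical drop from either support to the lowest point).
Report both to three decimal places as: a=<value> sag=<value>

a=13.994 sag=15.020

seed: a₀ = √(S³/(24(L−S))) = √(38.016³/(24·12.816)) = 13.364963
iter 1: u=1.422226  f(a)=+1.360e+00  f'(a)=-2.335e+00  a ← 13.364963 − (+1.360e+00/-2.335e+00) = 13.947595
iter 2: u=1.362816  f(a)=+9.401e-02  f'(a)=-2.022e+00  a ← 13.947595 − (+9.401e-02/-2.022e+00) = 13.994083
iter 3: u=1.358288  f(a)=+5.227e-04  f'(a)=-2.000e+00  a ← 13.994083 − (+5.227e-04/-2.000e+00) = 13.994344
iter 4: u=1.358263  f(a)=+1.636e-08  f'(a)=-2.000e+00  a ← 13.994344 − (+1.636e-08/-2.000e+00) = 13.994344
iter 5: u=1.358263  f(a)=+0.000e+00  f'(a)=-2.000e+00  a ← 13.994344 − (+0.000e+00/-2.000e+00) = 13.994344
converged: |Δa| < 1e-12 after 5 iterations
sag = a·(cosh(S/(2a)) − 1) = 13.994344·(cosh(1.358263) − 1) = 15.019699
T_max/T_min = cosh(S/(2a)) = 2.073269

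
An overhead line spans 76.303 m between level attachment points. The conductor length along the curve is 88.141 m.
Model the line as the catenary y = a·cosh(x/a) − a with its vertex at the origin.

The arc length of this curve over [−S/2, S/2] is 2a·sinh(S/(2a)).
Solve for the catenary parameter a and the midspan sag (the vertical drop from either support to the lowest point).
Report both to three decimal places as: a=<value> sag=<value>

a=40.432 sag=19.376

seed: a₀ = √(S³/(24(L−S))) = √(76.303³/(24·11.838)) = 39.542819
iter 1: u=0.964815  f(a)=+5.634e-01  f'(a)=-6.564e-01  a ← 39.542819 − (+5.634e-01/-6.564e-01) = 40.401111
iter 2: u=0.944318  f(a)=+1.886e-02  f'(a)=-6.131e-01  a ← 40.401111 − (+1.886e-02/-6.131e-01) = 40.431881
iter 3: u=0.943599  f(a)=+2.278e-05  f'(a)=-6.116e-01  a ← 40.431881 − (+2.278e-05/-6.116e-01) = 40.431918
iter 4: u=0.943599  f(a)=+3.332e-11  f'(a)=-6.116e-01  a ← 40.431918 − (+3.332e-11/-6.116e-01) = 40.431918
iter 5: u=0.943599  f(a)=-2.842e-14  f'(a)=-6.116e-01  a ← 40.431918 − (-2.842e-14/-6.116e-01) = 40.431918
converged: |Δa| < 1e-12 after 5 iterations
sag = a·(cosh(S/(2a)) − 1) = 40.431918·(cosh(0.943599) − 1) = 19.375682
T_max/T_min = cosh(S/(2a)) = 1.479217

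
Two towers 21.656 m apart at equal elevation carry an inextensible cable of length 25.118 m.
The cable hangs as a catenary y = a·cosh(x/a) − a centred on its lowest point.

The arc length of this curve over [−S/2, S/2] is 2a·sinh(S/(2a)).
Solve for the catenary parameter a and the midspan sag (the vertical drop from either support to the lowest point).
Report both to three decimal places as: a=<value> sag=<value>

seed: a₀ = √(S³/(24(L−S))) = √(21.656³/(24·3.462)) = 11.056005
iter 1: u=0.979377  f(a)=+1.699e-01  f'(a)=-6.884e-01  a ← 11.056005 − (+1.699e-01/-6.884e-01) = 11.302764
iter 2: u=0.957996  f(a)=+5.854e-03  f'(a)=-6.417e-01  a ← 11.302764 − (+5.854e-03/-6.417e-01) = 11.311886
iter 3: u=0.957223  f(a)=+7.500e-06  f'(a)=-6.401e-01  a ← 11.311886 − (+7.500e-06/-6.401e-01) = 11.311898
iter 4: u=0.957222  f(a)=+1.235e-11  f'(a)=-6.401e-01  a ← 11.311898 − (+1.235e-11/-6.401e-01) = 11.311898
iter 5: u=0.957222  f(a)=+0.000e+00  f'(a)=-6.401e-01  a ← 11.311898 − (+0.000e+00/-6.401e-01) = 11.311898
converged: |Δa| < 1e-12 after 5 iterations
sag = a·(cosh(S/(2a)) − 1) = 11.311898·(cosh(0.957222) − 1) = 5.590395
T_max/T_min = cosh(S/(2a)) = 1.494205

a=11.312 sag=5.590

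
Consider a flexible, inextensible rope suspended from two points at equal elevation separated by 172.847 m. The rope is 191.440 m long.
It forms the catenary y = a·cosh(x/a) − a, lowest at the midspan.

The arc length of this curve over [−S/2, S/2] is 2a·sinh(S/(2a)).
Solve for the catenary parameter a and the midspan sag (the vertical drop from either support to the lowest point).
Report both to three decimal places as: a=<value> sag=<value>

a=109.270 sag=35.996

seed: a₀ = √(S³/(24(L−S))) = √(172.847³/(24·18.593)) = 107.575262
iter 1: u=0.803377  f(a)=+6.093e-01  f'(a)=-3.685e-01  a ← 107.575262 − (+6.093e-01/-3.685e-01) = 109.228736
iter 2: u=0.791216  f(a)=+1.433e-02  f'(a)=-3.514e-01  a ← 109.228736 − (+1.433e-02/-3.514e-01) = 109.269528
iter 3: u=0.790920  f(a)=+8.354e-06  f'(a)=-3.509e-01  a ← 109.269528 − (+8.354e-06/-3.509e-01) = 109.269552
iter 4: u=0.790920  f(a)=+2.814e-12  f'(a)=-3.509e-01  a ← 109.269552 − (+2.814e-12/-3.509e-01) = 109.269552
converged: |Δa| < 1e-12 after 4 iterations
sag = a·(cosh(S/(2a)) − 1) = 109.269552·(cosh(0.790920) − 1) = 35.996251
T_max/T_min = cosh(S/(2a)) = 1.329426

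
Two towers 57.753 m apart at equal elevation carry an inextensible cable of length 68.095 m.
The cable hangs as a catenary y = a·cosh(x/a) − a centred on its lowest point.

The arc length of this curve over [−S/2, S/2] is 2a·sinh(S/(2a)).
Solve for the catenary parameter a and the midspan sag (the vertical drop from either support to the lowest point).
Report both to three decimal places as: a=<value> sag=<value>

seed: a₀ = √(S³/(24(L−S))) = √(57.753³/(24·10.342)) = 27.858257
iter 1: u=1.036551  f(a)=+5.700e-01  f'(a)=-8.254e-01  a ← 27.858257 − (+5.700e-01/-8.254e-01) = 28.548879
iter 2: u=1.011476  f(a)=+2.189e-02  f'(a)=-7.631e-01  a ← 28.548879 − (+2.189e-02/-7.631e-01) = 28.577559
iter 3: u=1.010461  f(a)=+3.511e-05  f'(a)=-7.606e-01  a ← 28.577559 − (+3.511e-05/-7.606e-01) = 28.577605
iter 4: u=1.010459  f(a)=+9.069e-11  f'(a)=-7.606e-01  a ← 28.577605 − (+9.069e-11/-7.606e-01) = 28.577605
iter 5: u=1.010459  f(a)=+2.842e-14  f'(a)=-7.606e-01  a ← 28.577605 − (+2.842e-14/-7.606e-01) = 28.577605
converged: |Δa| < 1e-12 after 5 iterations
sag = a·(cosh(S/(2a)) − 1) = 28.577605·(cosh(1.010459) − 1) = 15.873624
T_max/T_min = cosh(S/(2a)) = 1.555457

a=28.578 sag=15.874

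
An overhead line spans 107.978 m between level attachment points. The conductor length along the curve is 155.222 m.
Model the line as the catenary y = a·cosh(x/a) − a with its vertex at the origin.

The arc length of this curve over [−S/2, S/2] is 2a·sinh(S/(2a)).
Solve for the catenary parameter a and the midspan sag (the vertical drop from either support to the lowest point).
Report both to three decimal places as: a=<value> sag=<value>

a=35.320 sag=49.950

seed: a₀ = √(S³/(24(L−S))) = √(107.978³/(24·47.244)) = 33.321456
iter 1: u=1.620247  f(a)=+6.603e+00  f'(a)=-3.653e+00  a ← 33.321456 − (+6.603e+00/-3.653e+00) = 35.128926
iter 2: u=1.536882  f(a)=+5.754e-01  f'(a)=-3.042e+00  a ← 35.128926 − (+5.754e-01/-3.042e+00) = 35.318058
iter 3: u=1.528651  f(a)=+5.289e-03  f'(a)=-2.986e+00  a ← 35.318058 − (+5.289e-03/-2.986e+00) = 35.319829
iter 4: u=1.528575  f(a)=+4.560e-07  f'(a)=-2.986e+00  a ← 35.319829 − (+4.560e-07/-2.986e+00) = 35.319829
iter 5: u=1.528575  f(a)=+0.000e+00  f'(a)=-2.986e+00  a ← 35.319829 − (+0.000e+00/-2.986e+00) = 35.319829
converged: |Δa| < 1e-12 after 5 iterations
sag = a·(cosh(S/(2a)) − 1) = 35.319829·(cosh(1.528575) − 1) = 49.950082
T_max/T_min = cosh(S/(2a)) = 2.414222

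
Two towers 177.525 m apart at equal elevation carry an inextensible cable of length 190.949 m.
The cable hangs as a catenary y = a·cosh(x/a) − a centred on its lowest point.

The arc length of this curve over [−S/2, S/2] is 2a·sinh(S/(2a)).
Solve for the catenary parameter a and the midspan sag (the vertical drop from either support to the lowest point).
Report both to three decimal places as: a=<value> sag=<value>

a=133.247 sag=30.674

seed: a₀ = √(S³/(24(L−S))) = √(177.525³/(24·13.424)) = 131.777932
iter 1: u=0.673576  f(a)=+3.078e-01  f'(a)=-2.131e-01  a ← 131.777932 − (+3.078e-01/-2.131e-01) = 133.222287
iter 2: u=0.666274  f(a)=+5.134e-03  f'(a)=-2.061e-01  a ← 133.222287 − (+5.134e-03/-2.061e-01) = 133.247202
iter 3: u=0.666149  f(a)=+1.482e-06  f'(a)=-2.060e-01  a ← 133.247202 − (+1.482e-06/-2.060e-01) = 133.247210
iter 4: u=0.666149  f(a)=+1.137e-13  f'(a)=-2.060e-01  a ← 133.247210 − (+1.137e-13/-2.060e-01) = 133.247210
converged: |Δa| < 1e-12 after 4 iterations
sag = a·(cosh(S/(2a)) − 1) = 133.247210·(cosh(0.666149) − 1) = 30.674110
T_max/T_min = cosh(S/(2a)) = 1.230205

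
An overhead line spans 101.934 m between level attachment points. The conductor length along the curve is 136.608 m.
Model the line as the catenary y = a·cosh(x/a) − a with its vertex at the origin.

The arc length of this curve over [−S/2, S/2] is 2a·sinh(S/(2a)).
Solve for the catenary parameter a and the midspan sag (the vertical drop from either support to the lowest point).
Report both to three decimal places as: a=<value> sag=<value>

seed: a₀ = √(S³/(24(L−S))) = √(101.934³/(24·34.674)) = 35.675577
iter 1: u=1.428624  f(a)=+3.715e+00  f'(a)=-2.371e+00  a ← 35.675577 − (+3.715e+00/-2.371e+00) = 37.242820
iter 2: u=1.368505  f(a)=+2.589e-01  f'(a)=-2.051e+00  a ← 37.242820 − (+2.589e-01/-2.051e+00) = 37.369041
iter 3: u=1.363883  f(a)=+1.465e-03  f'(a)=-2.028e+00  a ← 37.369041 − (+1.465e-03/-2.028e+00) = 37.369763
iter 4: u=1.363857  f(a)=+4.747e-08  f'(a)=-2.028e+00  a ← 37.369763 − (+4.747e-08/-2.028e+00) = 37.369763
iter 5: u=1.363857  f(a)=+0.000e+00  f'(a)=-2.028e+00  a ← 37.369763 − (+0.000e+00/-2.028e+00) = 37.369763
converged: |Δa| < 1e-12 after 5 iterations
sag = a·(cosh(S/(2a)) − 1) = 37.369763·(cosh(1.363857) − 1) = 40.488670
T_max/T_min = cosh(S/(2a)) = 2.083461

a=37.370 sag=40.489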